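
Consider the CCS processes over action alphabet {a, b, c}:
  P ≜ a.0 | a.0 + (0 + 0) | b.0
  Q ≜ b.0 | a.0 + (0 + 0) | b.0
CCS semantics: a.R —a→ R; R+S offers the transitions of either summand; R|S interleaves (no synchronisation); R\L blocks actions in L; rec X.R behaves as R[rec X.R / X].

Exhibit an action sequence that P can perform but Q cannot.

Reachable graph of P (5 states):
  u0 = a.0 | a.0 + (0 + 0) | b.0 → -a-> u1, -a-> u2, -b-> u3
  u1 = 0 | a.0 → -a-> u4
  u2 = a.0 | 0 → -a-> u4
  u3 = (0 + 0) | 0 → (no moves)
  u4 = 0 | 0 → (no moves)
Reachable graph of Q (5 states):
  v0 = b.0 | a.0 + (0 + 0) | b.0 → -a-> v1, -b-> v2, -b-> v3
  v1 = b.0 | 0 → -b-> v4
  v2 = (0 + 0) | 0 → (no moves)
  v3 = 0 | a.0 → -a-> v4
  v4 = 0 | 0 → (no moves)
Executing aa from P (initial set {u0}):
  after a @ step 1: {u1, u2}
  after a @ step 2: {u4}
  ✓ P
Executing aa from Q (initial set {v0}):
  after a @ step 1: {v1}
  after a @ step 2: ∅  — Q cannot continue

aa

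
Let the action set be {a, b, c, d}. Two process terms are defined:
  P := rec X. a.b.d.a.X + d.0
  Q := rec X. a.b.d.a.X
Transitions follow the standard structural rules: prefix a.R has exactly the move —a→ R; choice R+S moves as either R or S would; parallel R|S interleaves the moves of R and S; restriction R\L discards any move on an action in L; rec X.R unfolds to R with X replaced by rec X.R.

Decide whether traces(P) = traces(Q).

Reachable graph of P (5 states):
  m0 = rec X. a.b.d.a.X + d.0 :: —a→ m1, —d→ m2
  m1 = b.d.a.(rec X. a.b.d.a.X + d.0) :: —b→ m3
  m2 = 0 :: ∅
  m3 = d.a.(rec X. a.b.d.a.X + d.0) :: —d→ m4
  m4 = a.(rec X. a.b.d.a.X + d.0) :: —a→ m0
Reachable graph of Q (4 states):
  n0 = rec X. a.b.d.a.X :: —a→ n1
  n1 = b.d.a.(rec X. a.b.d.a.X) :: —b→ n2
  n2 = d.a.(rec X. a.b.d.a.X) :: —d→ n3
  n3 = a.(rec X. a.b.d.a.X) :: —a→ n0
Run σ = ⟨d⟩ on P: start {m0}
  [1] d ⇒ {m2}
  ✓ P
Run σ = ⟨d⟩ on Q: start {n0}
  [1] d ⇒ ∅ (Q stuck)

NO — witness ⟨d⟩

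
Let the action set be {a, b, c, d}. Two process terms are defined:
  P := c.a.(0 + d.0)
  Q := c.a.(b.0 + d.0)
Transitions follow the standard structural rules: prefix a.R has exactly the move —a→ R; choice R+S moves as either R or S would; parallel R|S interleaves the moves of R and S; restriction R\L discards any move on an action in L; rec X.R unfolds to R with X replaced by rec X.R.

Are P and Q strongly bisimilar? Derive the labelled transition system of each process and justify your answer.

LTS(P): 4 reachable states
  p0 = c.a.(0 + d.0) ⊢ -c-> p1
  p1 = a.(0 + d.0) ⊢ -a-> p2
  p2 = 0 + d.0 ⊢ -d-> p3
  p3 = 0 ⊢ ·
LTS(Q): 4 reachable states
  q0 = c.a.(b.0 + d.0) ⊢ -c-> q1
  q1 = a.(b.0 + d.0) ⊢ -a-> q2
  q2 = b.0 + d.0 ⊢ -b-> q3, -d-> q3
  q3 = 0 ⊢ ·
Coarsest stable partition (strong bisimilarity classes):
  B0 = {p0}
  B1 = {p1}
  B2 = {p2}
  B3 = {p3, q3}
  B4 = {q0}
  B5 = {q1}
  B6 = {q2}
p0 ∈ B0, q0 ∈ B4 → different blocks

not bisimilar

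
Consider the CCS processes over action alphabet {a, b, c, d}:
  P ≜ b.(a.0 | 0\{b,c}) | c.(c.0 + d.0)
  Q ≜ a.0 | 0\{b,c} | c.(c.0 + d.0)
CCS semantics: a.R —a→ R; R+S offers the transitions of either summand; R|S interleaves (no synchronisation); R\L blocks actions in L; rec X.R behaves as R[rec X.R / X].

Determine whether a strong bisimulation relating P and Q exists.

Reachable graph of P (9 states):
  p0 = b.(a.0 | 0\{b,c}) | c.(c.0 + d.0) → ··b··> p1, ··c··> p2
  p1 = a.0 | 0\{b,c} | c.(c.0 + d.0) → ··a··> p3, ··c··> p4
  p2 = b.(a.0 | 0\{b,c}) | (c.0 + d.0) → ··b··> p4, ··c··> p5, ··d··> p5
  p3 = 0 | 0\{b,c} | c.(c.0 + d.0) → ··c··> p6
  p4 = a.0 | 0\{b,c} | (c.0 + d.0) → ··a··> p6, ··c··> p7, ··d··> p7
  p5 = b.(a.0 | 0\{b,c}) | 0 → ··b··> p7
  p6 = 0 | 0\{b,c} | (c.0 + d.0) → ··c··> p8, ··d··> p8
  p7 = a.0 | 0\{b,c} | 0 → ··a··> p8
  p8 = 0 | 0\{b,c} | 0 → deadlocked
Reachable graph of Q (6 states):
  q0 = a.0 | 0\{b,c} | c.(c.0 + d.0) → ··a··> q1, ··c··> q2
  q1 = 0 | 0\{b,c} | c.(c.0 + d.0) → ··c··> q3
  q2 = a.0 | 0\{b,c} | (c.0 + d.0) → ··a··> q3, ··c··> q4, ··d··> q4
  q3 = 0 | 0\{b,c} | (c.0 + d.0) → ··c··> q5, ··d··> q5
  q4 = a.0 | 0\{b,c} | 0 → ··a··> q5
  q5 = 0 | 0\{b,c} | 0 → deadlocked
Bisimilarity quotient blocks:
  B0 = {p0}
  B1 = {p2}
  B2 = {p5}
  B3 = {p7, q4}
  B4 = {p8, q5}
  B5 = {p4, q2}
  B6 = {p6, q3}
  B7 = {p1, q0}
  B8 = {p3, q1}
p0 ∈ B0, q0 ∈ B7 → different blocks

P ≁ Q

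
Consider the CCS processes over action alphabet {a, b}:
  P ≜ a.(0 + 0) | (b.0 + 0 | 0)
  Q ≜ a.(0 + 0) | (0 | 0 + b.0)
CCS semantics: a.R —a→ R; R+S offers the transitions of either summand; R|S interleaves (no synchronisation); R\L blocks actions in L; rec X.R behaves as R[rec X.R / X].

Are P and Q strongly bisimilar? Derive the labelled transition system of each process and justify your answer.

P ~ Q

P's transition system — 4 states:
  u0 = a.(0 + 0) | (b.0 + 0 | 0) | —a→ u1, —b→ u2
  u1 = (0 + 0) | (b.0 + 0 | 0) | —b→ u3
  u2 = a.(0 + 0) | 0 | —a→ u3
  u3 = (0 + 0) | 0 | ∅
Q's transition system — 4 states:
  v0 = a.(0 + 0) | (0 | 0 + b.0) | —a→ v1, —b→ v2
  v1 = (0 + 0) | (0 | 0 + b.0) | —b→ v3
  v2 = a.(0 + 0) | 0 | —a→ v3
  v3 = (0 + 0) | 0 | ∅
Coarsest stable partition (strong bisimilarity classes):
  B0 = {u0, v0}
  B1 = {u1, v1}
  B2 = {u3, v3}
  B3 = {u2, v2}
u0 ∈ B0, v0 ∈ B0 → same block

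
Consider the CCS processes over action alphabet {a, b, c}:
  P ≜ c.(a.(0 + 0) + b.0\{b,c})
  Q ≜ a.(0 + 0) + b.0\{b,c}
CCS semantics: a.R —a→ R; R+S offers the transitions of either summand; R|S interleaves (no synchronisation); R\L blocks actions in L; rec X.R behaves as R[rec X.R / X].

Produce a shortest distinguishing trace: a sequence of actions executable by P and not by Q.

c

LTS(P): 4 reachable states
  p0 = c.(a.(0 + 0) + b.0\{b,c}) :: =c=> p1
  p1 = a.(0 + 0) + b.0\{b,c} :: =a=> p2, =b=> p3
  p2 = 0 + 0 :: ∅
  p3 = 0\{b,c} :: ∅
LTS(Q): 3 reachable states
  q0 = a.(0 + 0) + b.0\{b,c} :: =a=> q1, =b=> q2
  q1 = 0 + 0 :: ∅
  q2 = 0\{b,c} :: ∅
Trace ⟨c⟩ through P, begin at {p0}:
  [1] c ⇒ {p1}
  — P admits the full trace.
Trace ⟨c⟩ through Q, begin at {q0}:
  [1] c ⇒ no successor for Q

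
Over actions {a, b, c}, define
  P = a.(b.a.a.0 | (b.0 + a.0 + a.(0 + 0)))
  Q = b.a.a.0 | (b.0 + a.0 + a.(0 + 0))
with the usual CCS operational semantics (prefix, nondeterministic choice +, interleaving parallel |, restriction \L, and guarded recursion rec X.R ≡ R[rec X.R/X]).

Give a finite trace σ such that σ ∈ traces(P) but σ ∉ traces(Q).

P's transition system — 13 states:
  s0 = a.(b.a.a.0 | (b.0 + a.0 + a.(0 + 0))) ⊢ -a-> s1
  s1 = b.a.a.0 | (b.0 + a.0 + a.(0 + 0)) ⊢ -a-> s2, -a-> s3, -b-> s3, -b-> s4
  s2 = b.a.a.0 | (0 + 0) ⊢ -b-> s5
  s3 = b.a.a.0 | 0 ⊢ -b-> s6
  s4 = a.a.0 | (b.0 + a.0 + a.(0 + 0)) ⊢ -a-> s5, -a-> s6, -a-> s7, -b-> s6
  s5 = a.a.0 | (0 + 0) ⊢ -a-> s8
  s6 = a.a.0 | 0 ⊢ -a-> s9
  s7 = a.0 | (b.0 + a.0 + a.(0 + 0)) ⊢ -a-> s10, -a-> s8, -a-> s9, -b-> s9
  s8 = a.0 | (0 + 0) ⊢ -a-> s11
  s9 = a.0 | 0 ⊢ -a-> s12
  s10 = 0 | (b.0 + a.0 + a.(0 + 0)) ⊢ -a-> s11, -a-> s12, -b-> s12
  s11 = 0 | (0 + 0) ⊢ stopped
  s12 = 0 | 0 ⊢ stopped
Q's transition system — 12 states:
  t0 = b.a.a.0 | (b.0 + a.0 + a.(0 + 0)) ⊢ -a-> t1, -a-> t2, -b-> t2, -b-> t3
  t1 = b.a.a.0 | (0 + 0) ⊢ -b-> t4
  t2 = b.a.a.0 | 0 ⊢ -b-> t5
  t3 = a.a.0 | (b.0 + a.0 + a.(0 + 0)) ⊢ -a-> t4, -a-> t5, -a-> t6, -b-> t5
  t4 = a.a.0 | (0 + 0) ⊢ -a-> t7
  t5 = a.a.0 | 0 ⊢ -a-> t8
  t6 = a.0 | (b.0 + a.0 + a.(0 + 0)) ⊢ -a-> t7, -a-> t8, -a-> t9, -b-> t8
  t7 = a.0 | (0 + 0) ⊢ -a-> t10
  t8 = a.0 | 0 ⊢ -a-> t11
  t9 = 0 | (b.0 + a.0 + a.(0 + 0)) ⊢ -a-> t10, -a-> t11, -b-> t11
  t10 = 0 | (0 + 0) ⊢ stopped
  t11 = 0 | 0 ⊢ stopped
Trace ⟨aa⟩ through P, begin at {s0}:
  step 1 (a): {s1}
  step 2 (a): {s2, s3}
  P completes σ.
Trace ⟨aa⟩ through Q, begin at {t0}:
  step 1 (a): {t1, t2}
  step 2 (a): no successor for Q

aa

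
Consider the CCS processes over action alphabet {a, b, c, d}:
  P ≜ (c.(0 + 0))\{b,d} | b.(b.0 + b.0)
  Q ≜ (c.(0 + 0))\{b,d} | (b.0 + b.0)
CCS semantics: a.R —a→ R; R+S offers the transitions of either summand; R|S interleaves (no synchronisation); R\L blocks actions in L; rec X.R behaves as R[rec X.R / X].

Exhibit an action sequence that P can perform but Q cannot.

bb

LTS(P): 6 reachable states
  p0 = (c.(0 + 0))\{b,d} | b.(b.0 + b.0) :: =b=> p1, =c=> p2
  p1 = (c.(0 + 0))\{b,d} | (b.0 + b.0) :: =b=> p3, =c=> p4
  p2 = (0 + 0)\{b,d} | b.(b.0 + b.0) :: =b=> p4
  p3 = (c.(0 + 0))\{b,d} | 0 :: =c=> p5
  p4 = (0 + 0)\{b,d} | (b.0 + b.0) :: =b=> p5
  p5 = (0 + 0)\{b,d} | 0 :: stopped
LTS(Q): 4 reachable states
  q0 = (c.(0 + 0))\{b,d} | (b.0 + b.0) :: =b=> q1, =c=> q2
  q1 = (c.(0 + 0))\{b,d} | 0 :: =c=> q3
  q2 = (0 + 0)\{b,d} | (b.0 + b.0) :: =b=> q3
  q3 = (0 + 0)\{b,d} | 0 :: stopped
Executing bb from P (initial set {p0}):
  [1] b ⇒ {p1}
  [2] b ⇒ {p3}
  — P admits the full trace.
Executing bb from Q (initial set {q0}):
  [1] b ⇒ {q1}
  [2] b ⇒ ∅ (Q stuck)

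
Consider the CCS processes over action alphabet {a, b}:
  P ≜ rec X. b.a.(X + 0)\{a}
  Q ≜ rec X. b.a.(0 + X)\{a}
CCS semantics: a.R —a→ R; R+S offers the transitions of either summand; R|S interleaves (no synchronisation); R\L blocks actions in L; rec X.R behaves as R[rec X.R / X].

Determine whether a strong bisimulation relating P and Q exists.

YES

P's transition system — 4 states:
  u0 = rec X. b.a.(X + 0)\{a} :: --b--▸ u1
  u1 = a.((rec X. b.a.(X + 0)\{a}) + 0)\{a} :: --a--▸ u2
  u2 = ((rec X. b.a.(X + 0)\{a}) + 0)\{a} :: --b--▸ u3
  u3 = (a.((rec X. b.a.(X + 0)\{a}) + 0)\{a})\{a} :: (no moves)
Q's transition system — 4 states:
  v0 = rec X. b.a.(0 + X)\{a} :: --b--▸ v1
  v1 = a.(0 + (rec X. b.a.(0 + X)\{a}))\{a} :: --a--▸ v2
  v2 = (0 + (rec X. b.a.(0 + X)\{a}))\{a} :: --b--▸ v3
  v3 = (a.(0 + (rec X. b.a.(0 + X)\{a}))\{a})\{a} :: (no moves)
Bisimilarity quotient blocks:
  B0 = {u0, v0}
  B1 = {u1, v1}
  B2 = {u2, v2}
  B3 = {u3, v3}
u0 ∈ B0, v0 ∈ B0 → same block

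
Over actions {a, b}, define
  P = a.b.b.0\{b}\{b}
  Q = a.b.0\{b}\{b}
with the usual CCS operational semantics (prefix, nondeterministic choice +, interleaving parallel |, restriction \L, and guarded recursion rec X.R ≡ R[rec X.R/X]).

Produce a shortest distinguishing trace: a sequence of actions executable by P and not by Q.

P's transition system — 4 states:
  u0 = a.b.b.0\{b}\{b} :: =a=> u1
  u1 = b.b.0\{b}\{b} :: =b=> u2
  u2 = b.0\{b}\{b} :: =b=> u3
  u3 = 0\{b}\{b} :: ·
Q's transition system — 3 states:
  v0 = a.b.0\{b}\{b} :: =a=> v1
  v1 = b.0\{b}\{b} :: =b=> v2
  v2 = 0\{b}\{b} :: ·
Trace ⟨abb⟩ through P, begin at {u0}:
  after a @ step 1: {u1}
  after b @ step 2: {u2}
  after b @ step 3: {u3}
  P completes σ.
Trace ⟨abb⟩ through Q, begin at {v0}:
  after a @ step 1: {v1}
  after b @ step 2: {v2}
  after b @ step 3: no successor for Q

abb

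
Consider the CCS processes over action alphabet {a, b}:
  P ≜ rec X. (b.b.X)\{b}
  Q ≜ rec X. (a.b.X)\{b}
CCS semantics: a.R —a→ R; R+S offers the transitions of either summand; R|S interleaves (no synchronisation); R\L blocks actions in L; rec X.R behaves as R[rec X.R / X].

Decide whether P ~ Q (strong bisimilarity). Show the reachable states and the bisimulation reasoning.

LTS(P): 1 reachable states
  p0 = rec X. (b.b.X)\{b} :: (no moves)
LTS(Q): 2 reachable states
  q0 = rec X. (a.b.X)\{b} :: -a-> q1
  q1 = (b.(rec X. (a.b.X)\{b}))\{b} :: (no moves)
Bisimilarity quotient blocks:
  B0 = {p0, q1}
  B1 = {q0}
p0 ∈ B0, q0 ∈ B1 → different blocks

P ≁ Q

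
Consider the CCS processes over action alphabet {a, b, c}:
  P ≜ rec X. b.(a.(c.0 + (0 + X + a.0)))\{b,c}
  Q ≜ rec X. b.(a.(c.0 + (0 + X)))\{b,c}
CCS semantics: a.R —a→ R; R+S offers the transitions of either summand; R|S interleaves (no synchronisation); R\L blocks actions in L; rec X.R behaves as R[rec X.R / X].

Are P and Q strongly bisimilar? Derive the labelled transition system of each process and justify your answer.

not bisimilar

P's transition system — 4 states:
  u0 = rec X. b.(a.(c.0 + (0 + X + a.0)))\{b,c} :: -b-> u1
  u1 = (a.(c.0 + (0 + (rec X. b.(a.(c.0 + (0 + X + a.0)))\{b,c}) + a.0)))\{b,c} :: -a-> u2
  u2 = (c.0 + (0 + (rec X. b.(a.(c.0 + (0 + X + a.0)))\{b,c}) + a.0))\{b,c} :: -a-> u3
  u3 = 0\{b,c} :: ·
Q's transition system — 3 states:
  v0 = rec X. b.(a.(c.0 + (0 + X)))\{b,c} :: -b-> v1
  v1 = (a.(c.0 + (0 + (rec X. b.(a.(c.0 + (0 + X)))\{b,c}))))\{b,c} :: -a-> v2
  v2 = (c.0 + (0 + (rec X. b.(a.(c.0 + (0 + X)))\{b,c})))\{b,c} :: ·
Coarsest stable partition (strong bisimilarity classes):
  B0 = {u0}
  B1 = {u1}
  B2 = {u2, v1}
  B3 = {u3, v2}
  B4 = {v0}
u0 ∈ B0, v0 ∈ B4 → different blocks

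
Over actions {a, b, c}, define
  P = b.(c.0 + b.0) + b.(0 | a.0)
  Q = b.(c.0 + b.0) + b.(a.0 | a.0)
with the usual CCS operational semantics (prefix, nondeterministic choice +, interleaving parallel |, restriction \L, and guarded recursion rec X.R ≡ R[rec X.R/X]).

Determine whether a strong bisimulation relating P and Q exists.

Reachable graph of P (5 states):
  m0 = b.(c.0 + b.0) + b.(0 | a.0) :: —b→ m1, —b→ m2
  m1 = 0 | a.0 :: —a→ m3
  m2 = c.0 + b.0 :: —b→ m4, —c→ m4
  m3 = 0 | 0 :: ·
  m4 = 0 :: ·
Reachable graph of Q (7 states):
  n0 = b.(c.0 + b.0) + b.(a.0 | a.0) :: —b→ n1, —b→ n2
  n1 = a.0 | a.0 :: —a→ n3, —a→ n4
  n2 = c.0 + b.0 :: —b→ n5, —c→ n5
  n3 = 0 | a.0 :: —a→ n6
  n4 = a.0 | 0 :: —a→ n6
  n5 = 0 :: ·
  n6 = 0 | 0 :: ·
Partition-refinement fixed point:
  B0 = {m0}
  B1 = {m1, n3, n4}
  B2 = {m3, m4, n5, n6}
  B3 = {m2, n2}
  B4 = {n0}
  B5 = {n1}
m0 ∈ B0, n0 ∈ B4 → different blocks

not bisimilar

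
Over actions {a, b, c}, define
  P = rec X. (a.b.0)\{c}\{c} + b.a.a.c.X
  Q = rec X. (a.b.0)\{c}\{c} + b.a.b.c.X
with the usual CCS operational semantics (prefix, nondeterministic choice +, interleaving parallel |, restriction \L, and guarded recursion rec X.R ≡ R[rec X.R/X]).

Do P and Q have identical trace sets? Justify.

NO — witness ⟨baa⟩

Reachable graph of P (6 states):
  u0 = rec X. (a.b.0)\{c}\{c} + b.a.a.c.X :: -a-> u1, -b-> u2
  u1 = (b.0)\{c}\{c} :: -b-> u3
  u2 = a.a.c.(rec X. (a.b.0)\{c}\{c} + b.a.a.c.X) :: -a-> u4
  u3 = 0\{c}\{c} :: deadlocked
  u4 = a.c.(rec X. (a.b.0)\{c}\{c} + b.a.a.c.X) :: -a-> u5
  u5 = c.(rec X. (a.b.0)\{c}\{c} + b.a.a.c.X) :: -c-> u0
Reachable graph of Q (6 states):
  v0 = rec X. (a.b.0)\{c}\{c} + b.a.b.c.X :: -a-> v1, -b-> v2
  v1 = (b.0)\{c}\{c} :: -b-> v3
  v2 = a.b.c.(rec X. (a.b.0)\{c}\{c} + b.a.b.c.X) :: -a-> v4
  v3 = 0\{c}\{c} :: deadlocked
  v4 = b.c.(rec X. (a.b.0)\{c}\{c} + b.a.b.c.X) :: -b-> v5
  v5 = c.(rec X. (a.b.0)\{c}\{c} + b.a.b.c.X) :: -c-> v0
Run σ = ⟨baa⟩ on P: start {u0}
  [1] b ⇒ {u2}
  [2] a ⇒ {u4}
  [3] a ⇒ {u5}
  — P admits the full trace.
Run σ = ⟨baa⟩ on Q: start {v0}
  [1] b ⇒ {v2}
  [2] a ⇒ {v4}
  [3] a ⇒ ∅ (Q stuck)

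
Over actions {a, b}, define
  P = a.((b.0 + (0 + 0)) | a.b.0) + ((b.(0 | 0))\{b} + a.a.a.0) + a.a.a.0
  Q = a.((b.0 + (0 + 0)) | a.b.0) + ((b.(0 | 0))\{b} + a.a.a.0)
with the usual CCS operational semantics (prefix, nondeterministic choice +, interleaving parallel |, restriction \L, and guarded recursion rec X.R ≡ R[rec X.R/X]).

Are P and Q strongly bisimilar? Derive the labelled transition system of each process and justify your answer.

LTS(P): 10 reachable states
  p0 = a.((b.0 + (0 + 0)) | a.b.0) + ((b.(0 | 0))\{b} + a.a.a.0) + a.a.a.0 | —a→ p1, —a→ p2
  p1 = (b.0 + (0 + 0)) | a.b.0 | —a→ p3, —b→ p4
  p2 = a.a.0 | —a→ p5
  p3 = (b.0 + (0 + 0)) | b.0 | —b→ p6, —b→ p7
  p4 = 0 | a.b.0 | —a→ p7
  p5 = a.0 | —a→ p8
  p6 = (b.0 + (0 + 0)) | 0 | —b→ p9
  p7 = 0 | b.0 | —b→ p9
  p8 = 0 | (no moves)
  p9 = 0 | 0 | (no moves)
LTS(Q): 10 reachable states
  q0 = a.((b.0 + (0 + 0)) | a.b.0) + ((b.(0 | 0))\{b} + a.a.a.0) | —a→ q1, —a→ q2
  q1 = (b.0 + (0 + 0)) | a.b.0 | —a→ q3, —b→ q4
  q2 = a.a.0 | —a→ q5
  q3 = (b.0 + (0 + 0)) | b.0 | —b→ q6, —b→ q7
  q4 = 0 | a.b.0 | —a→ q7
  q5 = a.0 | —a→ q8
  q6 = (b.0 + (0 + 0)) | 0 | —b→ q9
  q7 = 0 | b.0 | —b→ q9
  q8 = 0 | (no moves)
  q9 = 0 | 0 | (no moves)
Coarsest stable partition (strong bisimilarity classes):
  B0 = {p0, q0}
  B1 = {p1, q1}
  B2 = {p4, q4}
  B3 = {p6, p7, q6, q7}
  B4 = {p8, p9, q8, q9}
  B5 = {p3, q3}
  B6 = {p2, q2}
  B7 = {p5, q5}
p0 ∈ B0, q0 ∈ B0 → same block

bisimilar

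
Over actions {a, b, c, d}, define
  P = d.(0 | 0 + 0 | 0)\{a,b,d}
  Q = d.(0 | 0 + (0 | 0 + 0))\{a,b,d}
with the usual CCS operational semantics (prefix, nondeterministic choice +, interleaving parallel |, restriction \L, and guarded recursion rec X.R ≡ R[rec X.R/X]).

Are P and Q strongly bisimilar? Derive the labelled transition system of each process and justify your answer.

LTS(P): 2 reachable states
  p0 = d.(0 | 0 + 0 | 0)\{a,b,d} ⊢ --d--▸ p1
  p1 = (0 | 0 + 0 | 0)\{a,b,d} ⊢ (no moves)
LTS(Q): 2 reachable states
  q0 = d.(0 | 0 + (0 | 0 + 0))\{a,b,d} ⊢ --d--▸ q1
  q1 = (0 | 0 + (0 | 0 + 0))\{a,b,d} ⊢ (no moves)
Partition-refinement fixed point:
  B0 = {p0, q0}
  B1 = {p1, q1}
p0 ∈ B0, q0 ∈ B0 → same block

P ~ Q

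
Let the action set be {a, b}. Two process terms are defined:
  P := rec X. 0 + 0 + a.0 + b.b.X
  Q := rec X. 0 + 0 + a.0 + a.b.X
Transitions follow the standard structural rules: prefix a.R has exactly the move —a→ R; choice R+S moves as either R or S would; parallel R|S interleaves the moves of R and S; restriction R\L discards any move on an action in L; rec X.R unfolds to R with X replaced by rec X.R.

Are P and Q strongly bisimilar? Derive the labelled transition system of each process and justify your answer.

P's transition system — 3 states:
  u0 = rec X. 0 + 0 + a.0 + b.b.X has moves --a--▸ u1, --b--▸ u2
  u1 = 0 has moves stopped
  u2 = b.(rec X. 0 + 0 + a.0 + b.b.X) has moves --b--▸ u0
Q's transition system — 3 states:
  v0 = rec X. 0 + 0 + a.0 + a.b.X has moves --a--▸ v1, --a--▸ v2
  v1 = 0 has moves stopped
  v2 = b.(rec X. 0 + 0 + a.0 + a.b.X) has moves --b--▸ v0
Coarsest stable partition (strong bisimilarity classes):
  B0 = {u0}
  B1 = {u1, v1}
  B2 = {u2}
  B3 = {v0}
  B4 = {v2}
u0 ∈ B0, v0 ∈ B3 → different blocks

NO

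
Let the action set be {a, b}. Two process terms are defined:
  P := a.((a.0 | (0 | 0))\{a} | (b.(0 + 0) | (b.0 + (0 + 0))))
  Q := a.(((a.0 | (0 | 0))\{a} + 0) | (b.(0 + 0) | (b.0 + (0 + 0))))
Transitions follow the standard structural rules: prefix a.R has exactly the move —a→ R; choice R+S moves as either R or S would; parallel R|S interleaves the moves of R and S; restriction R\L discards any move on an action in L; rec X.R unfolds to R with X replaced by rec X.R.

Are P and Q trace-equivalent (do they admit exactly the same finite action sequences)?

P's transition system — 5 states:
  p0 = a.((a.0 | (0 | 0))\{a} | (b.(0 + 0) | (b.0 + (0 + 0)))) → —a→ p1
  p1 = (a.0 | (0 | 0))\{a} | (b.(0 + 0) | (b.0 + (0 + 0))) → —b→ p2, —b→ p3
  p2 = (a.0 | (0 | 0))\{a} | ((0 + 0) | (b.0 + (0 + 0))) → —b→ p4
  p3 = (a.0 | (0 | 0))\{a} | (b.(0 + 0) | 0) → —b→ p4
  p4 = (a.0 | (0 | 0))\{a} | ((0 + 0) | 0) → (no moves)
Q's transition system — 5 states:
  q0 = a.(((a.0 | (0 | 0))\{a} + 0) | (b.(0 + 0) | (b.0 + (0 + 0)))) → —a→ q1
  q1 = ((a.0 | (0 | 0))\{a} + 0) | (b.(0 + 0) | (b.0 + (0 + 0))) → —b→ q2, —b→ q3
  q2 = ((a.0 | (0 | 0))\{a} + 0) | ((0 + 0) | (b.0 + (0 + 0))) → —b→ q4
  q3 = ((a.0 | (0 | 0))\{a} + 0) | (b.(0 + 0) | 0) → —b→ q4
  q4 = ((a.0 | (0 | 0))\{a} + 0) | ((0 + 0) | 0) → (no moves)
Partition-refinement fixed point:
  B0 = {p0, q0}
  B1 = {p1, q1}
  B2 = {p2, p3, q2, q3}
  B3 = {p4, q4}
p0 ∈ B0, q0 ∈ B0 → same block
Bisimilar ⇒ trace-equivalent.

trace-equivalent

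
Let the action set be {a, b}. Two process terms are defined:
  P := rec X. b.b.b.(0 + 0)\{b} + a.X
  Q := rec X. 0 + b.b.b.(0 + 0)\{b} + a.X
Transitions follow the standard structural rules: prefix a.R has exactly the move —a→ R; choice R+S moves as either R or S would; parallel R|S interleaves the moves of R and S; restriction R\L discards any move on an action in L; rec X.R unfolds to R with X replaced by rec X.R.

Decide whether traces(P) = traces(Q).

P's transition system — 4 states:
  s0 = rec X. b.b.b.(0 + 0)\{b} + a.X → ··a··> s0, ··b··> s1
  s1 = b.b.(0 + 0)\{b} → ··b··> s2
  s2 = b.(0 + 0)\{b} → ··b··> s3
  s3 = (0 + 0)\{b} → deadlocked
Q's transition system — 4 states:
  t0 = rec X. 0 + b.b.b.(0 + 0)\{b} + a.X → ··a··> t0, ··b··> t1
  t1 = b.b.(0 + 0)\{b} → ··b··> t2
  t2 = b.(0 + 0)\{b} → ··b··> t3
  t3 = (0 + 0)\{b} → deadlocked
Partition-refinement fixed point:
  B0 = {s0, t0}
  B1 = {s1, t1}
  B2 = {s2, t2}
  B3 = {s3, t3}
s0 ∈ B0, t0 ∈ B0 → same block
Bisimilar ⇒ trace-equivalent.

YES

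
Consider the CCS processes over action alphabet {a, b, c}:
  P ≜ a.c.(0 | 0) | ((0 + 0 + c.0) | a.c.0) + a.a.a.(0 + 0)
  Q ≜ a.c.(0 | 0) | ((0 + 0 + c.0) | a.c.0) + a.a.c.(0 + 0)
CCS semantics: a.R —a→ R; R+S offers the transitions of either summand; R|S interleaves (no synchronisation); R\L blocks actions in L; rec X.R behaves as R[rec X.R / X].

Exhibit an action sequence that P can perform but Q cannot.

Reachable graph of P (21 states):
  p0 = a.c.(0 | 0) | ((0 + 0 + c.0) | a.c.0) + a.a.a.(0 + 0) → ··a··> p1, ··a··> p2, ··a··> p3, ··c··> p4
  p1 = a.a.(0 + 0) → ··a··> p5
  p2 = a.c.(0 | 0) | ((0 + 0 + c.0) | c.0) → ··a··> p6, ··c··> p7, ··c··> p8
  p3 = c.(0 | 0) | ((0 + 0 + c.0) | a.c.0) → ··a··> p6, ··c··> p10, ··c··> p9
  p4 = a.c.(0 | 0) | (0 | a.c.0) → ··a··> p10, ··a··> p8
  p5 = a.(0 + 0) → ··a··> p11
  p6 = c.(0 | 0) | ((0 + 0 + c.0) | c.0) → ··c··> p12, ··c··> p13, ··c··> p14
  p7 = a.c.(0 | 0) | ((0 + 0 + c.0) | 0) → ··a··> p13, ··c··> p15
  p8 = a.c.(0 | 0) | (0 | c.0) → ··a··> p14, ··c··> p15
  p9 = 0 | 0 | ((0 + 0 + c.0) | a.c.0) → ··a··> p12, ··c··> p16
  p10 = c.(0 | 0) | (0 | a.c.0) → ··a··> p14, ··c··> p16
  p11 = 0 + 0 → stopped
  p12 = 0 | 0 | ((0 + 0 + c.0) | c.0) → ··c··> p17, ··c··> p18
  p13 = c.(0 | 0) | ((0 + 0 + c.0) | 0) → ··c··> p17, ··c··> p19
  p14 = c.(0 | 0) | (0 | c.0) → ··c··> p18, ··c··> p19
  p15 = a.c.(0 | 0) | (0 | 0) → ··a··> p19
  p16 = 0 | 0 | (0 | a.c.0) → ··a··> p18
  p17 = 0 | 0 | ((0 + 0 + c.0) | 0) → ··c··> p20
  p18 = 0 | 0 | (0 | c.0) → ··c··> p20
  p19 = c.(0 | 0) | (0 | 0) → ··c··> p20
  p20 = 0 | 0 | (0 | 0) → stopped
Reachable graph of Q (21 states):
  q0 = a.c.(0 | 0) | ((0 + 0 + c.0) | a.c.0) + a.a.c.(0 + 0) → ··a··> q1, ··a··> q2, ··a··> q3, ··c··> q4
  q1 = a.c.(0 + 0) → ··a··> q5
  q2 = a.c.(0 | 0) | ((0 + 0 + c.0) | c.0) → ··a··> q6, ··c··> q7, ··c··> q8
  q3 = c.(0 | 0) | ((0 + 0 + c.0) | a.c.0) → ··a··> q6, ··c··> q10, ··c··> q9
  q4 = a.c.(0 | 0) | (0 | a.c.0) → ··a··> q10, ··a··> q8
  q5 = c.(0 + 0) → ··c··> q11
  q6 = c.(0 | 0) | ((0 + 0 + c.0) | c.0) → ··c··> q12, ··c··> q13, ··c··> q14
  q7 = a.c.(0 | 0) | ((0 + 0 + c.0) | 0) → ··a··> q13, ··c··> q15
  q8 = a.c.(0 | 0) | (0 | c.0) → ··a··> q14, ··c··> q15
  q9 = 0 | 0 | ((0 + 0 + c.0) | a.c.0) → ··a··> q12, ··c··> q16
  q10 = c.(0 | 0) | (0 | a.c.0) → ··a··> q14, ··c··> q16
  q11 = 0 + 0 → stopped
  q12 = 0 | 0 | ((0 + 0 + c.0) | c.0) → ··c··> q17, ··c··> q18
  q13 = c.(0 | 0) | ((0 + 0 + c.0) | 0) → ··c··> q17, ··c··> q19
  q14 = c.(0 | 0) | (0 | c.0) → ··c··> q18, ··c··> q19
  q15 = a.c.(0 | 0) | (0 | 0) → ··a··> q19
  q16 = 0 | 0 | (0 | a.c.0) → ··a··> q18
  q17 = 0 | 0 | ((0 + 0 + c.0) | 0) → ··c··> q20
  q18 = 0 | 0 | (0 | c.0) → ··c··> q20
  q19 = c.(0 | 0) | (0 | 0) → ··c··> q20
  q20 = 0 | 0 | (0 | 0) → stopped
Trace ⟨aaa⟩ through P, begin at {p0}:
  step 1 (a): {p1, p2, p3}
  step 2 (a): {p5, p6}
  step 3 (a): {p11}
  P completes σ.
Trace ⟨aaa⟩ through Q, begin at {q0}:
  step 1 (a): {q1, q2, q3}
  step 2 (a): {q5, q6}
  step 3 (a): no successor for Q

aaa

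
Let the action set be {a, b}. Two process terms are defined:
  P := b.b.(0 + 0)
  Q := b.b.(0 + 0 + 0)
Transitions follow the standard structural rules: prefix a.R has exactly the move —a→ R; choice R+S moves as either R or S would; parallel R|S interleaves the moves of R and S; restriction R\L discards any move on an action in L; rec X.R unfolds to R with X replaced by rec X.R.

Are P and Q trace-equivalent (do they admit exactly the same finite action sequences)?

traces(P) = traces(Q)

Reachable graph of P (3 states):
  s0 = b.b.(0 + 0) | —b→ s1
  s1 = b.(0 + 0) | —b→ s2
  s2 = 0 + 0 | (no moves)
Reachable graph of Q (3 states):
  t0 = b.b.(0 + 0 + 0) | —b→ t1
  t1 = b.(0 + 0 + 0) | —b→ t2
  t2 = 0 + 0 + 0 | (no moves)
Bisimilarity quotient blocks:
  B0 = {s0, t0}
  B1 = {s1, t1}
  B2 = {s2, t2}
s0 ∈ B0, t0 ∈ B0 → same block
Bisimilar ⇒ trace-equivalent.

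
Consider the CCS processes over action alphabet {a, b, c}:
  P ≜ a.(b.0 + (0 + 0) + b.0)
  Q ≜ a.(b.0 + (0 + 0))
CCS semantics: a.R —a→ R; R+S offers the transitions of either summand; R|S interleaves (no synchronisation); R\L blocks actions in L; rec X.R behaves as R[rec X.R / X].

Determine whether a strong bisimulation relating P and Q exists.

P's transition system — 3 states:
  m0 = a.(b.0 + (0 + 0) + b.0) ⊢ ··a··> m1
  m1 = b.0 + (0 + 0) + b.0 ⊢ ··b··> m2
  m2 = 0 ⊢ stopped
Q's transition system — 3 states:
  n0 = a.(b.0 + (0 + 0)) ⊢ ··a··> n1
  n1 = b.0 + (0 + 0) ⊢ ··b··> n2
  n2 = 0 ⊢ stopped
Partition-refinement fixed point:
  B0 = {m0, n0}
  B1 = {m1, n1}
  B2 = {m2, n2}
m0 ∈ B0, n0 ∈ B0 → same block

YES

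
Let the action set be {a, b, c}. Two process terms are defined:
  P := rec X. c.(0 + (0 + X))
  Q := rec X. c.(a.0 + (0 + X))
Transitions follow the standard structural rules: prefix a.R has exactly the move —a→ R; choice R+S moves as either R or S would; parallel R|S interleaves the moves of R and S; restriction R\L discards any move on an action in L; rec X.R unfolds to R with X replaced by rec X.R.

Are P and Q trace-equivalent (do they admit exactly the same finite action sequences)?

traces(P) ≠ traces(Q) — witness ⟨ca⟩

P's transition system — 2 states:
  s0 = rec X. c.(0 + (0 + X)) | --c--▸ s1
  s1 = 0 + (0 + (rec X. c.(0 + (0 + X)))) | --c--▸ s1
Q's transition system — 3 states:
  t0 = rec X. c.(a.0 + (0 + X)) | --c--▸ t1
  t1 = a.0 + (0 + (rec X. c.(a.0 + (0 + X)))) | --a--▸ t2, --c--▸ t1
  t2 = 0 | ∅
Run σ = ⟨ca⟩ on Q: start {t0}
  after c @ step 1: {t1}
  after a @ step 2: {t2}
  Q completes σ.
Run σ = ⟨ca⟩ on P: start {s0}
  after c @ step 1: {s1}
  after a @ step 2: ∅  — P cannot continue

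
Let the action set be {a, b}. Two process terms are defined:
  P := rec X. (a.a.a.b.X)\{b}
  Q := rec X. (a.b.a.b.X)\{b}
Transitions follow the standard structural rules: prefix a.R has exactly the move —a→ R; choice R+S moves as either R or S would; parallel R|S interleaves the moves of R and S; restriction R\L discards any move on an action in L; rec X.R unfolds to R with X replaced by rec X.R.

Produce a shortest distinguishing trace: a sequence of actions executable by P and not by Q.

P's transition system — 4 states:
  s0 = rec X. (a.a.a.b.X)\{b} ⊢ =a=> s1
  s1 = (a.a.b.(rec X. (a.a.a.b.X)\{b}))\{b} ⊢ =a=> s2
  s2 = (a.b.(rec X. (a.a.a.b.X)\{b}))\{b} ⊢ =a=> s3
  s3 = (b.(rec X. (a.a.a.b.X)\{b}))\{b} ⊢ (no moves)
Q's transition system — 2 states:
  t0 = rec X. (a.b.a.b.X)\{b} ⊢ =a=> t1
  t1 = (b.a.b.(rec X. (a.b.a.b.X)\{b}))\{b} ⊢ (no moves)
Executing aa from P (initial set {s0}):
  after a @ step 1: {s1}
  after a @ step 2: {s2}
  P completes σ.
Executing aa from Q (initial set {t0}):
  after a @ step 1: {t1}
  after a @ step 2: ∅ (Q stuck)

aa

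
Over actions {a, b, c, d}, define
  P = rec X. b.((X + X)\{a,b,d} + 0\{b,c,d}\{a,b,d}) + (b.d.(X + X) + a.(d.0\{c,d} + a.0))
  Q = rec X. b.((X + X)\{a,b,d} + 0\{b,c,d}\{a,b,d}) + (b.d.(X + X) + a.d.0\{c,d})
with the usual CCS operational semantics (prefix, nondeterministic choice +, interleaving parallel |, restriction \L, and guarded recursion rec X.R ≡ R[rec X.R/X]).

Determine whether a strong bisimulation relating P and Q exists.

P's transition system — 7 states:
  m0 = rec X. b.((X + X)\{a,b,d} + 0\{b,c,d}\{a,b,d}) + (b.d.(X + X) + a.(d.0\{c,d} + a.0)) ⊢ —a→ m1, —b→ m2, —b→ m3
  m1 = d.0\{c,d} + a.0 ⊢ —a→ m4, —d→ m5
  m2 = ((rec X. b.((X + X)\{a,b,d} + 0\{b,c,d}\{a,b,d}) + (b.d.(X + X) + a.(d.0\{c,d} + a.0))) + (rec X. b.((X + X)\{a,b,d} + 0\{b,c,d}\{a,b,d}) + (b.d.(X + X) + a.(d.0\{c,d} + a.0))))\{a,b,d} + 0\{b,c,d}\{a,b,d} ⊢ stopped
  m3 = d.((rec X. b.((X + X)\{a,b,d} + 0\{b,c,d}\{a,b,d}) + (b.d.(X + X) + a.(d.0\{c,d} + a.0))) + (rec X. b.((X + X)\{a,b,d} + 0\{b,c,d}\{a,b,d}) + (b.d.(X + X) + a.(d.0\{c,d} + a.0)))) ⊢ —d→ m6
  m4 = 0 ⊢ stopped
  m5 = 0\{c,d} ⊢ stopped
  m6 = (rec X. b.((X + X)\{a,b,d} + 0\{b,c,d}\{a,b,d}) + (b.d.(X + X) + a.(d.0\{c,d} + a.0))) + (rec X. b.((X + X)\{a,b,d} + 0\{b,c,d}\{a,b,d}) + (b.d.(X + X) + a.(d.0\{c,d} + a.0))) ⊢ —a→ m1, —b→ m2, —b→ m3
Q's transition system — 6 states:
  n0 = rec X. b.((X + X)\{a,b,d} + 0\{b,c,d}\{a,b,d}) + (b.d.(X + X) + a.d.0\{c,d}) ⊢ —a→ n1, —b→ n2, —b→ n3
  n1 = d.0\{c,d} ⊢ —d→ n4
  n2 = ((rec X. b.((X + X)\{a,b,d} + 0\{b,c,d}\{a,b,d}) + (b.d.(X + X) + a.d.0\{c,d})) + (rec X. b.((X + X)\{a,b,d} + 0\{b,c,d}\{a,b,d}) + (b.d.(X + X) + a.d.0\{c,d})))\{a,b,d} + 0\{b,c,d}\{a,b,d} ⊢ stopped
  n3 = d.((rec X. b.((X + X)\{a,b,d} + 0\{b,c,d}\{a,b,d}) + (b.d.(X + X) + a.d.0\{c,d})) + (rec X. b.((X + X)\{a,b,d} + 0\{b,c,d}\{a,b,d}) + (b.d.(X + X) + a.d.0\{c,d}))) ⊢ —d→ n5
  n4 = 0\{c,d} ⊢ stopped
  n5 = (rec X. b.((X + X)\{a,b,d} + 0\{b,c,d}\{a,b,d}) + (b.d.(X + X) + a.d.0\{c,d})) + (rec X. b.((X + X)\{a,b,d} + 0\{b,c,d}\{a,b,d}) + (b.d.(X + X) + a.d.0\{c,d})) ⊢ —a→ n1, —b→ n2, —b→ n3
Partition-refinement fixed point:
  B0 = {m0, m6}
  B1 = {m2, m4, m5, n2, n4}
  B2 = {m1}
  B3 = {m3}
  B4 = {n0, n5}
  B5 = {n1}
  B6 = {n3}
m0 ∈ B0, n0 ∈ B4 → different blocks

NO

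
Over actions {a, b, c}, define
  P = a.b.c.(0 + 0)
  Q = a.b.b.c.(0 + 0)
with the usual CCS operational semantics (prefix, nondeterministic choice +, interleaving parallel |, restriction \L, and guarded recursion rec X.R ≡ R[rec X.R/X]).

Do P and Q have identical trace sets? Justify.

P's transition system — 4 states:
  u0 = a.b.c.(0 + 0) ⊢ --a--▸ u1
  u1 = b.c.(0 + 0) ⊢ --b--▸ u2
  u2 = c.(0 + 0) ⊢ --c--▸ u3
  u3 = 0 + 0 ⊢ ·
Q's transition system — 5 states:
  v0 = a.b.b.c.(0 + 0) ⊢ --a--▸ v1
  v1 = b.b.c.(0 + 0) ⊢ --b--▸ v2
  v2 = b.c.(0 + 0) ⊢ --b--▸ v3
  v3 = c.(0 + 0) ⊢ --c--▸ v4
  v4 = 0 + 0 ⊢ ·
Executing abc from P (initial set {u0}):
  [1] a ⇒ {u1}
  [2] b ⇒ {u2}
  [3] c ⇒ {u3}
  ✓ P
Executing abc from Q (initial set {v0}):
  [1] a ⇒ {v1}
  [2] b ⇒ {v2}
  [3] c ⇒ no successor for Q

trace-distinct — witness ⟨abc⟩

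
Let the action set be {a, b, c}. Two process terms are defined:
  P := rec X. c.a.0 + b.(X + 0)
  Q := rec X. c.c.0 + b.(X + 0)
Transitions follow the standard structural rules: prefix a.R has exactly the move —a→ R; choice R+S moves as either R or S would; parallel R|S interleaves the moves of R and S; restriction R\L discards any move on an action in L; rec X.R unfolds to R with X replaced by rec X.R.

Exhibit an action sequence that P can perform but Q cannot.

ca

LTS(P): 4 reachable states
  s0 = rec X. c.a.0 + b.(X + 0) | —b→ s1, —c→ s2
  s1 = (rec X. c.a.0 + b.(X + 0)) + 0 | —b→ s1, —c→ s2
  s2 = a.0 | —a→ s3
  s3 = 0 | ∅
LTS(Q): 4 reachable states
  t0 = rec X. c.c.0 + b.(X + 0) | —b→ t1, —c→ t2
  t1 = (rec X. c.c.0 + b.(X + 0)) + 0 | —b→ t1, —c→ t2
  t2 = c.0 | —c→ t3
  t3 = 0 | ∅
Executing ca from P (initial set {s0}):
  after c @ step 1: {s2}
  after a @ step 2: {s3}
  P completes σ.
Executing ca from Q (initial set {t0}):
  after c @ step 1: {t2}
  after a @ step 2: ∅ (Q stuck)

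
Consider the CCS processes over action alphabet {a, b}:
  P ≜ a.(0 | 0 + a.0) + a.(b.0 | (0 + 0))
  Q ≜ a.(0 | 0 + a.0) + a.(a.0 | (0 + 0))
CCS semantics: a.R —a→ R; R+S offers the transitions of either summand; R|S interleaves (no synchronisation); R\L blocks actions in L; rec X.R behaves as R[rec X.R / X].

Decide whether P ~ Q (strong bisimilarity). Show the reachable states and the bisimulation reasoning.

P's transition system — 5 states:
  m0 = a.(0 | 0 + a.0) + a.(b.0 | (0 + 0)) has moves -a-> m1, -a-> m2
  m1 = 0 | 0 + a.0 has moves -a-> m3
  m2 = b.0 | (0 + 0) has moves -b-> m4
  m3 = 0 has moves ∅
  m4 = 0 | (0 + 0) has moves ∅
Q's transition system — 5 states:
  n0 = a.(0 | 0 + a.0) + a.(a.0 | (0 + 0)) has moves -a-> n1, -a-> n2
  n1 = 0 | 0 + a.0 has moves -a-> n3
  n2 = a.0 | (0 + 0) has moves -a-> n4
  n3 = 0 has moves ∅
  n4 = 0 | (0 + 0) has moves ∅
Coarsest stable partition (strong bisimilarity classes):
  B0 = {m0}
  B1 = {m2}
  B2 = {m3, m4, n3, n4}
  B3 = {m1, n1, n2}
  B4 = {n0}
m0 ∈ B0, n0 ∈ B4 → different blocks

NO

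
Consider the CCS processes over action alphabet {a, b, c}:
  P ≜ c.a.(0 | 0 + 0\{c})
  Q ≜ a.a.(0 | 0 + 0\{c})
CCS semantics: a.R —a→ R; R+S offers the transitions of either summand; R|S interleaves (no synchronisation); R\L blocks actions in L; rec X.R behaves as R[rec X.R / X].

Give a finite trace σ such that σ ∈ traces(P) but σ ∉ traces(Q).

c

P's transition system — 3 states:
  p0 = c.a.(0 | 0 + 0\{c}) → -c-> p1
  p1 = a.(0 | 0 + 0\{c}) → -a-> p2
  p2 = 0 | 0 + 0\{c} → ·
Q's transition system — 3 states:
  q0 = a.a.(0 | 0 + 0\{c}) → -a-> q1
  q1 = a.(0 | 0 + 0\{c}) → -a-> q2
  q2 = 0 | 0 + 0\{c} → ·
Executing c from P (initial set {p0}):
  [1] c ⇒ {p1}
  ✓ P
Executing c from Q (initial set {q0}):
  [1] c ⇒ ∅ (Q stuck)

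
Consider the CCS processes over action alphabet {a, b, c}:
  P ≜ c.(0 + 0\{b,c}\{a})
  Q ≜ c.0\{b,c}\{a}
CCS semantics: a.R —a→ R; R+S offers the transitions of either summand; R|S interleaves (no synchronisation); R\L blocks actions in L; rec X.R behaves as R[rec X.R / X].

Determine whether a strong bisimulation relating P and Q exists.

bisimilar

LTS(P): 2 reachable states
  s0 = c.(0 + 0\{b,c}\{a}) → --c--▸ s1
  s1 = 0 + 0\{b,c}\{a} → (no moves)
LTS(Q): 2 reachable states
  t0 = c.0\{b,c}\{a} → --c--▸ t1
  t1 = 0\{b,c}\{a} → (no moves)
Coarsest stable partition (strong bisimilarity classes):
  B0 = {s0, t0}
  B1 = {s1, t1}
s0 ∈ B0, t0 ∈ B0 → same block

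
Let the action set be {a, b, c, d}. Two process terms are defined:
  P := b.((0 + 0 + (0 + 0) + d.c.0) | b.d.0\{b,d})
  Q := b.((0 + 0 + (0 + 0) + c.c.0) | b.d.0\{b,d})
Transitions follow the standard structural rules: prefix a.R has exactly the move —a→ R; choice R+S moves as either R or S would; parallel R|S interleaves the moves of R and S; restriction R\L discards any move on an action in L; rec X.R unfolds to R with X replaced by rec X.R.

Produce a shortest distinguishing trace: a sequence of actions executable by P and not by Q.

bd

Reachable graph of P (10 states):
  p0 = b.((0 + 0 + (0 + 0) + d.c.0) | b.d.0\{b,d}) has moves -b-> p1
  p1 = (0 + 0 + (0 + 0) + d.c.0) | b.d.0\{b,d} has moves -b-> p2, -d-> p3
  p2 = (0 + 0 + (0 + 0) + d.c.0) | d.0\{b,d} has moves -d-> p4, -d-> p5
  p3 = c.0 | b.d.0\{b,d} has moves -b-> p5, -c-> p6
  p4 = (0 + 0 + (0 + 0) + d.c.0) | 0\{b,d} has moves -d-> p7
  p5 = c.0 | d.0\{b,d} has moves -c-> p8, -d-> p7
  p6 = 0 | b.d.0\{b,d} has moves -b-> p8
  p7 = c.0 | 0\{b,d} has moves -c-> p9
  p8 = 0 | d.0\{b,d} has moves -d-> p9
  p9 = 0 | 0\{b,d} has moves (no moves)
Reachable graph of Q (10 states):
  q0 = b.((0 + 0 + (0 + 0) + c.c.0) | b.d.0\{b,d}) has moves -b-> q1
  q1 = (0 + 0 + (0 + 0) + c.c.0) | b.d.0\{b,d} has moves -b-> q2, -c-> q3
  q2 = (0 + 0 + (0 + 0) + c.c.0) | d.0\{b,d} has moves -c-> q4, -d-> q5
  q3 = c.0 | b.d.0\{b,d} has moves -b-> q4, -c-> q6
  q4 = c.0 | d.0\{b,d} has moves -c-> q7, -d-> q8
  q5 = (0 + 0 + (0 + 0) + c.c.0) | 0\{b,d} has moves -c-> q8
  q6 = 0 | b.d.0\{b,d} has moves -b-> q7
  q7 = 0 | d.0\{b,d} has moves -d-> q9
  q8 = c.0 | 0\{b,d} has moves -c-> q9
  q9 = 0 | 0\{b,d} has moves (no moves)
Run σ = ⟨bd⟩ on P: start {p0}
  step 1 (b): {p1}
  step 2 (d): {p3}
  — P admits the full trace.
Run σ = ⟨bd⟩ on Q: start {q0}
  step 1 (b): {q1}
  step 2 (d): ∅  — Q cannot continue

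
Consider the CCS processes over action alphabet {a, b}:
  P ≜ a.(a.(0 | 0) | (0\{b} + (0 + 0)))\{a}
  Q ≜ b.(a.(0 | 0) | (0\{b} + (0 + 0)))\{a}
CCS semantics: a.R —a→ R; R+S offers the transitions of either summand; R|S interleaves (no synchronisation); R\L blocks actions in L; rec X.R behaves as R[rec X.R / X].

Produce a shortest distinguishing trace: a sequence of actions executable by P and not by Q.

LTS(P): 2 reachable states
  m0 = a.(a.(0 | 0) | (0\{b} + (0 + 0)))\{a} has moves =a=> m1
  m1 = (a.(0 | 0) | (0\{b} + (0 + 0)))\{a} has moves ·
LTS(Q): 2 reachable states
  n0 = b.(a.(0 | 0) | (0\{b} + (0 + 0)))\{a} has moves =b=> n1
  n1 = (a.(0 | 0) | (0\{b} + (0 + 0)))\{a} has moves ·
Executing a from P (initial set {m0}):
  after a @ step 1: {m1}
  P completes σ.
Executing a from Q (initial set {n0}):
  after a @ step 1: ∅  — Q cannot continue

a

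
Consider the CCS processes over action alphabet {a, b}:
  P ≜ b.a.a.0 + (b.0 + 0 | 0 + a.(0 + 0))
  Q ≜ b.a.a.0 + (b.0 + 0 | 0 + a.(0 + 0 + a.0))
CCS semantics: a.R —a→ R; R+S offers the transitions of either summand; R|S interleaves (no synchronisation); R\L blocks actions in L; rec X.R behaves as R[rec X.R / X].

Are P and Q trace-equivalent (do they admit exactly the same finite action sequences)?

NO — witness ⟨aa⟩

P's transition system — 5 states:
  m0 = b.a.a.0 + (b.0 + 0 | 0 + a.(0 + 0)) → =a=> m1, =b=> m2, =b=> m3
  m1 = 0 + 0 → deadlocked
  m2 = 0 → deadlocked
  m3 = a.a.0 → =a=> m4
  m4 = a.0 → =a=> m2
Q's transition system — 5 states:
  n0 = b.a.a.0 + (b.0 + 0 | 0 + a.(0 + 0 + a.0)) → =a=> n1, =b=> n2, =b=> n3
  n1 = 0 + 0 + a.0 → =a=> n2
  n2 = 0 → deadlocked
  n3 = a.a.0 → =a=> n4
  n4 = a.0 → =a=> n2
Run σ = ⟨aa⟩ on Q: start {n0}
  after a @ step 1: {n1}
  after a @ step 2: {n2}
  Q completes σ.
Run σ = ⟨aa⟩ on P: start {m0}
  after a @ step 1: {m1}
  after a @ step 2: no successor for P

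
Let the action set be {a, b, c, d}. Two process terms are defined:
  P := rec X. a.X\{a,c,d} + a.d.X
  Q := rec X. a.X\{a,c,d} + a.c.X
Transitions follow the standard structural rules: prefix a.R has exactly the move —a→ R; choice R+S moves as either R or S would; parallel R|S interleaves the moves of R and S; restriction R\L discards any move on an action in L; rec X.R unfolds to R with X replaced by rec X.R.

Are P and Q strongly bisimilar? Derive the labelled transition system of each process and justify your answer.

P ≁ Q

LTS(P): 3 reachable states
  m0 = rec X. a.X\{a,c,d} + a.d.X has moves ··a··> m1, ··a··> m2
  m1 = (rec X. a.X\{a,c,d} + a.d.X)\{a,c,d} has moves (no moves)
  m2 = d.(rec X. a.X\{a,c,d} + a.d.X) has moves ··d··> m0
LTS(Q): 3 reachable states
  n0 = rec X. a.X\{a,c,d} + a.c.X has moves ··a··> n1, ··a··> n2
  n1 = (rec X. a.X\{a,c,d} + a.c.X)\{a,c,d} has moves (no moves)
  n2 = c.(rec X. a.X\{a,c,d} + a.c.X) has moves ··c··> n0
Bisimilarity quotient blocks:
  B0 = {m0}
  B1 = {m2}
  B2 = {m1, n1}
  B3 = {n0}
  B4 = {n2}
m0 ∈ B0, n0 ∈ B3 → different blocks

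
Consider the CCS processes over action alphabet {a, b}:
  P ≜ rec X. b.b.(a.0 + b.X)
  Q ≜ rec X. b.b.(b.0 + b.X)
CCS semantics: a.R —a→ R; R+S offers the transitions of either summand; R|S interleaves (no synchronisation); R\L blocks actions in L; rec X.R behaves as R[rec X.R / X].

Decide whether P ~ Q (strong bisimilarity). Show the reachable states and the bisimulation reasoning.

Reachable graph of P (4 states):
  u0 = rec X. b.b.(a.0 + b.X) has moves ··b··> u1
  u1 = b.(a.0 + b.(rec X. b.b.(a.0 + b.X))) has moves ··b··> u2
  u2 = a.0 + b.(rec X. b.b.(a.0 + b.X)) has moves ··a··> u3, ··b··> u0
  u3 = 0 has moves ·
Reachable graph of Q (4 states):
  v0 = rec X. b.b.(b.0 + b.X) has moves ··b··> v1
  v1 = b.(b.0 + b.(rec X. b.b.(b.0 + b.X))) has moves ··b··> v2
  v2 = b.0 + b.(rec X. b.b.(b.0 + b.X)) has moves ··b··> v0, ··b··> v3
  v3 = 0 has moves ·
Bisimilarity quotient blocks:
  B0 = {u0}
  B1 = {u1}
  B2 = {u2}
  B3 = {u3, v3}
  B4 = {v0}
  B5 = {v1}
  B6 = {v2}
u0 ∈ B0, v0 ∈ B4 → different blocks

NO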